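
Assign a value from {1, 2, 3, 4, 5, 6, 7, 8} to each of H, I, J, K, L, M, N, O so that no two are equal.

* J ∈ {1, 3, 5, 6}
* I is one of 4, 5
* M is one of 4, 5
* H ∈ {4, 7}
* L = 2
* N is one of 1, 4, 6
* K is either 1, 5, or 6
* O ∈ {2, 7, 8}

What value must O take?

L's domain is down to {2}, so L = 2. Remove 2 from O.
The 7 still-open variables together cover exactly {1, 3, 4, 5, 6, 7, 8} — 7 values for 7 variables — and 3 appears only in J's list, so J = 3.
The 6 still-open variables draw from only 6 values {1, 4, 5, 6, 7, 8}, so each is used; only O can be 8, hence O = 8.

8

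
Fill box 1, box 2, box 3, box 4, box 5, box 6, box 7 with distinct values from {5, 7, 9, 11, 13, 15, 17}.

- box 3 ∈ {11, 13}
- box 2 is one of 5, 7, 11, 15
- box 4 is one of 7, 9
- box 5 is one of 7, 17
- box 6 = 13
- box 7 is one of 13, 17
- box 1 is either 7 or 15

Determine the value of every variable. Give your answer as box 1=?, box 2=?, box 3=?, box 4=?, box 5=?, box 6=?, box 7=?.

box 6 must be 13 (only option left). Remove 13 from box 3, box 7.
box 7 has just one choice, so box 7 = 17. Strike 17 from box 5.
box 3 has just one choice, so box 3 = 11. Strike 11 from box 2.
That leaves box 5 = 7. Eliminate 7 elsewhere: box 1, box 2, box 4.
box 1's domain is down to {15}, so box 1 = 15. Eliminate 15 elsewhere: box 2.
box 2 must be 5 (only option left).
box 4 must be 9 (only option left).

box 1=15, box 2=5, box 3=11, box 4=9, box 5=7, box 6=13, box 7=17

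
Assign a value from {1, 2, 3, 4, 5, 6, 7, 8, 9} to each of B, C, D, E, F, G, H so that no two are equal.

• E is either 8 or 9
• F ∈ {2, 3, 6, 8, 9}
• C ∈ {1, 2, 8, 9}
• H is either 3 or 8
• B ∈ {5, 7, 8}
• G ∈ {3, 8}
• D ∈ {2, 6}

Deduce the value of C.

The 2 variables G and H are confined to {3, 8}, which locks those values in; drop them from B, C, E, F.
E's domain is down to {9}, so E = 9. Remove 9 from C, F.
The 2 variables D and F are confined to {2, 6}, which locks those values in; drop them from C.
So C = 1.

1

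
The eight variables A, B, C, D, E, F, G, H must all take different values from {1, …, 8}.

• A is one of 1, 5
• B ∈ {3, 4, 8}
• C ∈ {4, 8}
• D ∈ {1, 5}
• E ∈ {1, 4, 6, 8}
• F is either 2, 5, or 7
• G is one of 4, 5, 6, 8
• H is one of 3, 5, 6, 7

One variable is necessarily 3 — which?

B

The 8 variables draw from only 8 values {1, 2, 3, 4, 5, 6, 7, 8}, so each is used; only F can be 2, hence F = 2.
Among the 7 still-open variables, 7 fits only H (and all 7 values in {1, 3, 4, 5, 6, 7, 8} must be used), so H = 7.
The 6 still-open variables together cover exactly {1, 3, 4, 5, 6, 8} — 6 values for 6 variables — and 3 appears only in B's list, so B = 3.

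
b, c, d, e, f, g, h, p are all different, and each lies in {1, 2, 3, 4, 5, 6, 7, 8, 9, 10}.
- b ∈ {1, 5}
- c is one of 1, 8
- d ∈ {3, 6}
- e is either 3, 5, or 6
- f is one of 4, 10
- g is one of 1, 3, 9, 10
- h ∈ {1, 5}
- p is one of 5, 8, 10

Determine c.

8

Among the 8 variables, 4 fits only f (and all 8 values in {1, 3, 4, 5, 6, 8, 9, 10} must be used), so f = 4.
Among the 7 still-open variables, 9 fits only g (and all 7 values in {1, 3, 5, 6, 8, 9, 10} must be used), so g = 9.
Among the 6 still-open variables, 10 fits only p (and all 6 values in {1, 3, 5, 6, 8, 10} must be used), so p = 10.
The 5 still-open variables draw from only 5 values {1, 3, 5, 6, 8}, so each is used; only c can be 8, hence c = 8.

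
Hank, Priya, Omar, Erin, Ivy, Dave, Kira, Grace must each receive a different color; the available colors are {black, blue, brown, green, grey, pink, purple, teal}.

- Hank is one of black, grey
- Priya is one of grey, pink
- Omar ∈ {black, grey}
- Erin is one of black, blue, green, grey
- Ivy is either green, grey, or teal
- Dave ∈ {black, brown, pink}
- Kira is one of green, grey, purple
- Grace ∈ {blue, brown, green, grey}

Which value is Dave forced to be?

The 8 variables draw from only 8 values {black, blue, brown, green, grey, pink, purple, teal}, so each is used; only Kira can be purple, hence Kira = purple.
Among the 7 still-open variables, teal fits only Ivy (and all 7 values in {black, blue, brown, green, grey, pink, teal} must be used), so Ivy = teal.
The 2 variables Hank and Omar are confined to {black, grey}, which locks those values in; drop them from Priya, Erin, Dave, Grace.
Priya has just one choice, so Priya = pink. So Dave can't be pink.
So Dave = brown.

brown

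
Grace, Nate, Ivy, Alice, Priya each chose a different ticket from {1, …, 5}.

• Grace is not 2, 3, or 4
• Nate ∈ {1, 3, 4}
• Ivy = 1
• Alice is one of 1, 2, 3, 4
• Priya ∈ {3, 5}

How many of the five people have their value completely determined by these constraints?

5

Ivy has just one choice, so Ivy = 1. Strike 1 from Grace, Nate, Alice.
Grace must be 5 (only option left). Strike 5 from Priya.
Priya has just one choice, so Priya = 3. Eliminate 3 elsewhere: Nate, Alice.
Nate has just one choice, so Nate = 4. So Alice can't be 4.
That leaves Alice = 2.
Every person is fixed: Grace=5, Nate=4, Ivy=1, Alice=2, Priya=3. That makes 5.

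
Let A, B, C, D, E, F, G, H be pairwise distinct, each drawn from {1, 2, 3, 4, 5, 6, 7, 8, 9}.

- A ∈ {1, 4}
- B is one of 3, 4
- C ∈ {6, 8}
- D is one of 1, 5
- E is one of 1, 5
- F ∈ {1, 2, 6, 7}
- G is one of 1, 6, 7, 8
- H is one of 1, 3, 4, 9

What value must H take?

D and E between them cover only {1, 5} — a naked pair. Remove those values from A, F, G, H.
That leaves A = 4. Strike 4 from B, H.
B's domain is down to {3}, so B = 3. So H can't be 3.
So H = 9.

9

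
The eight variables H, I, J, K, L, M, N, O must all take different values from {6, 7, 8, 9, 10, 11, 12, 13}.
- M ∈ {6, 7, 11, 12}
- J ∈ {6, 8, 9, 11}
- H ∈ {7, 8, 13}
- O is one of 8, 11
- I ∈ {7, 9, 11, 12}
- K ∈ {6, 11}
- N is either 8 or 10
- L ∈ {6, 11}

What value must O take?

The 8 variables together cover exactly {6, 7, 8, 9, 10, 11, 12, 13} — 8 values for 8 variables — and 10 appears only in N's list, so N = 10.
The 7 still-open variables draw from only 7 values {6, 7, 8, 9, 11, 12, 13}, so each is used; only H can be 13, hence H = 13.
K and L share exactly the 2 values {6, 11}; by pigeonhole those values go to them, so strike 6, 11 from I, J, M, O.
So O = 8.

8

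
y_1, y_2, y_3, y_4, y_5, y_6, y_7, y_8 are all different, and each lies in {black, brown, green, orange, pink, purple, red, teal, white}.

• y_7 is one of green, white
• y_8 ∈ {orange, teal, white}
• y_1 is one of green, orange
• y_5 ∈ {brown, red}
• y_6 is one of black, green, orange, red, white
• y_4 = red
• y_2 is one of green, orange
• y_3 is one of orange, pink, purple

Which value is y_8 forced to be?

y_4 has just one choice, so y_4 = red. So y_5, y_6 can't be red.
That leaves y_5 = brown.
y_1 and y_2 share exactly the 2 values {green, orange}; by pigeonhole those values go to them, so strike green, orange from y_3, y_6, y_7, y_8.
y_7's domain is down to {white}, so y_7 = white. Remove white from y_6, y_8.
So y_8 = teal.

teal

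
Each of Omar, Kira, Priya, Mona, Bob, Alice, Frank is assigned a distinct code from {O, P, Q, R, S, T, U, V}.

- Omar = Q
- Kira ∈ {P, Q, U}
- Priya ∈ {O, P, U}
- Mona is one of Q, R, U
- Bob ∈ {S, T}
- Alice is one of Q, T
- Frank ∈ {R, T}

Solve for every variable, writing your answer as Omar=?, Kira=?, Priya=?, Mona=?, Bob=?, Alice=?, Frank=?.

Omar's domain is down to {Q}, so Omar = Q. So Kira, Mona, Alice can't be Q.
Alice's domain is down to {T}, so Alice = T. So Bob, Frank can't be T.
That leaves Frank = R. Remove R from Mona.
Mona has just one choice, so Mona = U. Strike U from Kira, Priya.
That leaves Bob = S.
Kira must be P (only option left). Eliminate P elsewhere: Priya.
Priya's domain is down to {O}, so Priya = O.

Omar=Q, Kira=P, Priya=O, Mona=U, Bob=S, Alice=T, Frank=R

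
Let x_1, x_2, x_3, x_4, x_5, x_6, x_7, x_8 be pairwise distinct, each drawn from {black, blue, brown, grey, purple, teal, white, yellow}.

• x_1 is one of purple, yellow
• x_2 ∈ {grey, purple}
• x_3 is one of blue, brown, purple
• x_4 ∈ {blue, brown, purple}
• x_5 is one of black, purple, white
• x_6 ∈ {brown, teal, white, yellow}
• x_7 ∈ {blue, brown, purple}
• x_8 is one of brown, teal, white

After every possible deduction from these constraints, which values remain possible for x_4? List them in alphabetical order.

The 8 variables draw from only 8 values {black, blue, brown, grey, purple, teal, white, yellow}, so each is used; only x_5 can be black, hence x_5 = black.
Among the 7 still-open variables, grey fits only x_2 (and all 7 values in {blue, brown, grey, purple, teal, white, yellow} must be used), so x_2 = grey.
x_3, x_4, x_7 between them cover only {blue, brown, purple} — a naked triple. Remove those values from x_1, x_6, x_8.
x_1 has just one choice, so x_1 = yellow. Eliminate yellow elsewhere: x_6.
No further eliminations apply; x_4 can still be any of blue, brown, purple.

blue, brown, purple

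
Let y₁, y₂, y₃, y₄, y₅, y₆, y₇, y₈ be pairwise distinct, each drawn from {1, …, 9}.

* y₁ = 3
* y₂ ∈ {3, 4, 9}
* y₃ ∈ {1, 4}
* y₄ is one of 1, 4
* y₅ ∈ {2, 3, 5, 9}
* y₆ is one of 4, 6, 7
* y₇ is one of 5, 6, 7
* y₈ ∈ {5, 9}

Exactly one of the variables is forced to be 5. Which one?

y₁'s domain is down to {3}, so y₁ = 3. So y₂, y₅ can't be 3.
Among the 7 still-open variables, 2 fits only y₅ (and all 7 values in {1, 2, 4, 5, 6, 7, 9} must be used), so y₅ = 2.
y₃ and y₄ between them cover only {1, 4} — a naked pair. Remove those values from y₂, y₆.
y₂'s domain is down to {9}, so y₂ = 9. Remove 9 from y₈.
So 5 goes to y₈.

y₈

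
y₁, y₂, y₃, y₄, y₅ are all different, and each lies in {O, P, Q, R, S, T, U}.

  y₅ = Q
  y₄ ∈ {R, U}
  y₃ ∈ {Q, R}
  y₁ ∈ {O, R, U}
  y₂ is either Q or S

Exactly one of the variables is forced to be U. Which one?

y₅'s domain is down to {Q}, so y₅ = Q. Strike Q from y₂, y₃.
y₂'s domain is down to {S}, so y₂ = S.
y₃'s domain is down to {R}, so y₃ = R. Eliminate R elsewhere: y₁, y₄.
So U goes to y₄.

y₄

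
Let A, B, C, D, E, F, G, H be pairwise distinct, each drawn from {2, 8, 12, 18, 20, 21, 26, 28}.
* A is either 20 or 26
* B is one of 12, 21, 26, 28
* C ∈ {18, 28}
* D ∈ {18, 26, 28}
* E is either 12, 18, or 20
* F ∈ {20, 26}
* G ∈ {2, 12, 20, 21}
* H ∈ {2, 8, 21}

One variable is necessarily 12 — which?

E

The 8 variables draw from only 8 values {2, 8, 12, 18, 20, 21, 26, 28}, so each is used; only H can be 8, hence H = 8.
The 7 still-open variables together cover exactly {2, 12, 18, 20, 21, 26, 28} — 7 values for 7 variables — and 2 appears only in G's list, so G = 2.
The 6 still-open variables together cover exactly {12, 18, 20, 21, 26, 28} — 6 values for 6 variables — and 21 appears only in B's list, so B = 21.
The 5 still-open variables together cover exactly {12, 18, 20, 26, 28} — 5 values for 5 variables — and 12 appears only in E's list, so E = 12.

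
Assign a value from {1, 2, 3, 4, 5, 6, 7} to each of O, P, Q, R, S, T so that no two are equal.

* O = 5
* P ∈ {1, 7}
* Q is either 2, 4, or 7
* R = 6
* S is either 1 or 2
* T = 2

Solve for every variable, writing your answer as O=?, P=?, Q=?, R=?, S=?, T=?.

O=5, P=7, Q=4, R=6, S=1, T=2

O's domain is down to {5}, so O = 5.
R must be 6 (only option left).
T's domain is down to {2}, so T = 2. Strike 2 from Q, S.
S's domain is down to {1}, so S = 1. Eliminate 1 elsewhere: P.
P must be 7 (only option left). Strike 7 from Q.
That leaves Q = 4.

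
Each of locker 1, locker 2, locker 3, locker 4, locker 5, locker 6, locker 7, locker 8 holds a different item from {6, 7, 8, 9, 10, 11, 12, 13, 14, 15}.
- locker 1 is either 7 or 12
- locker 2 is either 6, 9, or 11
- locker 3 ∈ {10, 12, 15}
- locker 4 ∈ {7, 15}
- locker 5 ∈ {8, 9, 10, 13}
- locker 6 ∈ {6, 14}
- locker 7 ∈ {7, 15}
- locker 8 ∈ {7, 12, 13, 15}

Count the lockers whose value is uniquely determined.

3

locker 4 and locker 7 between them cover only {7, 15} — a naked pair. Remove those values from locker 1, locker 3, locker 8.
That leaves locker 1 = 12. Remove 12 from locker 3, locker 8.
locker 3 must be 10 (only option left). Remove 10 from locker 5.
That leaves locker 8 = 13. Remove 13 from locker 5.
Determined: locker 1=12, locker 3=10, locker 8=13. The other lockers each still have more than one consistent value. That makes 3.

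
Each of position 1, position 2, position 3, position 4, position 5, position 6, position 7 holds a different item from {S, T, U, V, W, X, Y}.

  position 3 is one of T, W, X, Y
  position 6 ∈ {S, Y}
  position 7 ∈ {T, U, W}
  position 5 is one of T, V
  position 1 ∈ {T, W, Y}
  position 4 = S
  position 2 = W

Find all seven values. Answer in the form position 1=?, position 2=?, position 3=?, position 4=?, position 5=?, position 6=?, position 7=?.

position 2's domain is down to {W}, so position 2 = W. Eliminate W elsewhere: position 1, position 3, position 7.
position 4's domain is down to {S}, so position 4 = S. Eliminate S elsewhere: position 6.
position 6's domain is down to {Y}, so position 6 = Y. So position 1, position 3 can't be Y.
position 1 has just one choice, so position 1 = T. Eliminate T elsewhere: position 3, position 5, position 7.
position 3's domain is down to {X}, so position 3 = X.
position 5 must be V (only option left).
position 7's domain is down to {U}, so position 7 = U.

position 1=T, position 2=W, position 3=X, position 4=S, position 5=V, position 6=Y, position 7=U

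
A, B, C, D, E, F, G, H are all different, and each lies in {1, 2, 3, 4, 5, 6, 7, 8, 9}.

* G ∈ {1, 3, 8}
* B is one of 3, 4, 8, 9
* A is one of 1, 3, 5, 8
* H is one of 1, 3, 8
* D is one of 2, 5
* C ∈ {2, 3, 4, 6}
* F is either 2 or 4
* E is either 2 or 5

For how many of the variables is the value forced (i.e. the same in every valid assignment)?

3

The 8 variables together cover exactly {1, 2, 3, 4, 5, 6, 8, 9} — 8 values for 8 variables — and 6 appears only in C's list, so C = 6.
Among the 7 still-open variables, 9 fits only B (and all 7 values in {1, 2, 3, 4, 5, 8, 9} must be used), so B = 9.
The 6 still-open variables draw from only 6 values {1, 2, 3, 4, 5, 8}, so each is used; only F can be 4, hence F = 4.
D and E between them cover only {2, 5} — a naked pair. Remove those values from A.
Determined: B=9, C=6, F=4. The other variables each still have more than one consistent value. That makes 3.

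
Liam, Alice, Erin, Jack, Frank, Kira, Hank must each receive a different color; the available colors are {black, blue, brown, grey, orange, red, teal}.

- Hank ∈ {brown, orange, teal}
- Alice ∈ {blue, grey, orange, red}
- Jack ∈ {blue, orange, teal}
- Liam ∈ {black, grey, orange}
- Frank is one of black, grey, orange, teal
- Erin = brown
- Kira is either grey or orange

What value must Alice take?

Erin has just one choice, so Erin = brown. Remove brown from Hank.
The 6 still-open variables draw from only 6 values {black, blue, grey, orange, red, teal}, so each is used; only Alice can be red, hence Alice = red.

red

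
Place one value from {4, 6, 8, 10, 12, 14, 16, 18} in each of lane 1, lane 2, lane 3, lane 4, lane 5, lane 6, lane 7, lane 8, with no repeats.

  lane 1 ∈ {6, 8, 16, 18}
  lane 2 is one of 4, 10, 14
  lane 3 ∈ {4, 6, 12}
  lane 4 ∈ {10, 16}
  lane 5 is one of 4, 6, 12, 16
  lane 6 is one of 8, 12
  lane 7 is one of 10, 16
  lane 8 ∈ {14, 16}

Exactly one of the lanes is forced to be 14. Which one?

lane 8

Among the 8 variables, 18 fits only lane 1 (and all 8 values in {4, 6, 8, 10, 12, 14, 16, 18} must be used), so lane 1 = 18.
The 7 still-open variables draw from only 7 values {4, 6, 8, 10, 12, 14, 16}, so each is used; only lane 6 can be 8, hence lane 6 = 8.
lane 4 and lane 7 share exactly the 2 values {10, 16}; by pigeonhole those values go to them, so strike 10, 16 from lane 2, lane 5, lane 8.
So 14 goes to lane 8.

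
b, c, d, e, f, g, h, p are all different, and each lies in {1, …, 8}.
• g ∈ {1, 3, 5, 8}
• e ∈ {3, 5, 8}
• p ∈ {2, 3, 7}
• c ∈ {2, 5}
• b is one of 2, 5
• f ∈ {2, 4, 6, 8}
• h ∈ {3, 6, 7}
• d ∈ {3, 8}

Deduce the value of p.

Among the 8 variables, 1 fits only g (and all 8 values in {1, 2, 3, 4, 5, 6, 7, 8} must be used), so g = 1.
The 7 still-open variables draw from only 7 values {2, 3, 4, 5, 6, 7, 8}, so each is used; only f can be 4, hence f = 4.
Among the 6 still-open variables, 6 fits only h (and all 6 values in {2, 3, 5, 6, 7, 8} must be used), so h = 6.
The 5 still-open variables together cover exactly {2, 3, 5, 7, 8} — 5 values for 5 variables — and 7 appears only in p's list, so p = 7.

7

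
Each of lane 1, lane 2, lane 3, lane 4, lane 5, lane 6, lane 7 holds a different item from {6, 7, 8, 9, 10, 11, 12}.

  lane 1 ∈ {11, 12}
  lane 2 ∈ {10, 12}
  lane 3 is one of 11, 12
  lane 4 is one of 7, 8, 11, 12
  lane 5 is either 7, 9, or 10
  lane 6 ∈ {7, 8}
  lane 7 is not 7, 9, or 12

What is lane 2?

The 7 variables together cover exactly {6, 7, 8, 9, 10, 11, 12} — 7 values for 7 variables — and 6 appears only in lane 7's list, so lane 7 = 6.
The 6 still-open variables draw from only 6 values {7, 8, 9, 10, 11, 12}, so each is used; only lane 5 can be 9, hence lane 5 = 9.
The 5 still-open variables draw from only 5 values {7, 8, 10, 11, 12}, so each is used; only lane 2 can be 10, hence lane 2 = 10.

10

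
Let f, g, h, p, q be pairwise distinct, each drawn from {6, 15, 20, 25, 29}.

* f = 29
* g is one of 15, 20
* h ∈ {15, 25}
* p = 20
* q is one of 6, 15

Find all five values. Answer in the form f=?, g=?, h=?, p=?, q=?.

f=29, g=15, h=25, p=20, q=6

f has just one choice, so f = 29.
That leaves p = 20. Eliminate 20 elsewhere: g.
g must be 15 (only option left). Remove 15 from h, q.
h must be 25 (only option left).
That leaves q = 6.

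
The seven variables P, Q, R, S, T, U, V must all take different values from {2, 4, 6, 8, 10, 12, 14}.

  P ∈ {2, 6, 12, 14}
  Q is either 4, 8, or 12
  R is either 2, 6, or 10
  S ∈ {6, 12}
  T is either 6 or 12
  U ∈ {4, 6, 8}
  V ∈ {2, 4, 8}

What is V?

2

The 7 variables draw from only 7 values {2, 4, 6, 8, 10, 12, 14}, so each is used; only R can be 10, hence R = 10.
Among the 6 still-open variables, 14 fits only P (and all 6 values in {2, 4, 6, 8, 12, 14} must be used), so P = 14.
Among the 5 still-open variables, 2 fits only V (and all 5 values in {2, 4, 6, 8, 12} must be used), so V = 2.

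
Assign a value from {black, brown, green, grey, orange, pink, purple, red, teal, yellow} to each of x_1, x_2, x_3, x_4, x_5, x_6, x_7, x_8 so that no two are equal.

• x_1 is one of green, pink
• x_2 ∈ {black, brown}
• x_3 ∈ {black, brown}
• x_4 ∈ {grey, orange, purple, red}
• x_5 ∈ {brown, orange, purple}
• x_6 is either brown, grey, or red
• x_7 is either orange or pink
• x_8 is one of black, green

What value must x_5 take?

purple

x_2 and x_3 share exactly the 2 values {black, brown}; by pigeonhole those values go to them, so strike black, brown from x_5, x_6, x_8.
x_8 must be green (only option left). Remove green from x_1.
x_1 has just one choice, so x_1 = pink. Eliminate pink elsewhere: x_7.
x_7 must be orange (only option left). Strike orange from x_4, x_5.
So x_5 = purple.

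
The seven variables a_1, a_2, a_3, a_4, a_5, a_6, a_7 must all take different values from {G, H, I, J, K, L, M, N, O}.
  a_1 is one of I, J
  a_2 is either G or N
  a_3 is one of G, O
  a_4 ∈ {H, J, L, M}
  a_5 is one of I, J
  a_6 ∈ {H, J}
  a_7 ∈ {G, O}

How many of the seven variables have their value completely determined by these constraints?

2

a_1 and a_5 between them cover only {I, J} — a naked pair. Remove those values from a_4, a_6.
a_6 has just one choice, so a_6 = H. Remove H from a_4.
a_3 and a_7 share exactly the 2 values {G, O}; by pigeonhole those values go to them, so strike G, O from a_2.
a_2's domain is down to {N}, so a_2 = N.
Determined: a_2=N, a_6=H. The other variables each still have more than one consistent value. That makes 2.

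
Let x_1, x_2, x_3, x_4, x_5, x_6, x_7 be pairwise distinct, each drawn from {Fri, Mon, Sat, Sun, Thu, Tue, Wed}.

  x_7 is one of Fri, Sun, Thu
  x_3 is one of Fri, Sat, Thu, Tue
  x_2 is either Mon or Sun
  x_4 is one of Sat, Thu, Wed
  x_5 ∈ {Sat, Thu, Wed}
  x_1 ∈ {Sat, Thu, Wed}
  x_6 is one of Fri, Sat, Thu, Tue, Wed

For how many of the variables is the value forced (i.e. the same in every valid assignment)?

2

The 7 variables draw from only 7 values {Fri, Mon, Sat, Sun, Thu, Tue, Wed}, so each is used; only x_2 can be Mon, hence x_2 = Mon.
The 6 still-open variables draw from only 6 values {Fri, Sat, Sun, Thu, Tue, Wed}, so each is used; only x_7 can be Sun, hence x_7 = Sun.
x_1, x_4, x_5 between them cover only {Sat, Thu, Wed} — a naked triple. Remove those values from x_3, x_6.
Determined: x_2=Mon, x_7=Sun. The other variables each still have more than one consistent value. That makes 2.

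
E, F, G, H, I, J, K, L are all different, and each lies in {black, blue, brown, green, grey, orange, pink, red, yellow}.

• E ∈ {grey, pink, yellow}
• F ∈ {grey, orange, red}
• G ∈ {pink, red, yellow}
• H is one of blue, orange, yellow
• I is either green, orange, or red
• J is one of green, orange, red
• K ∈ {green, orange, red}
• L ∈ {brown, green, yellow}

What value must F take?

grey

The 8 variables draw from only 8 values {blue, brown, green, grey, orange, pink, red, yellow}, so each is used; only H can be blue, hence H = blue.
The 7 still-open variables together cover exactly {brown, green, grey, orange, pink, red, yellow} — 7 values for 7 variables — and brown appears only in L's list, so L = brown.
I, J, K between them cover only {green, orange, red} — a naked triple. Remove those values from F, G.
So F = grey.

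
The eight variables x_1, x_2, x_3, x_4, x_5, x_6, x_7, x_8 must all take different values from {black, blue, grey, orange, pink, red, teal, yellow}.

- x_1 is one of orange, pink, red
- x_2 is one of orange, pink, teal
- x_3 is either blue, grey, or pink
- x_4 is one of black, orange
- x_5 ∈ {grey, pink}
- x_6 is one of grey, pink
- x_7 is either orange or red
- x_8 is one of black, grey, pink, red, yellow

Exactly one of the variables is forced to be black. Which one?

x_4

The 8 variables draw from only 8 values {black, blue, grey, orange, pink, red, teal, yellow}, so each is used; only x_3 can be blue, hence x_3 = blue.
Among the 7 still-open variables, teal fits only x_2 (and all 7 values in {black, grey, orange, pink, red, teal, yellow} must be used), so x_2 = teal.
The 6 still-open variables together cover exactly {black, grey, orange, pink, red, yellow} — 6 values for 6 variables — and yellow appears only in x_8's list, so x_8 = yellow.
Among the 5 still-open variables, black fits only x_4 (and all 5 values in {black, grey, orange, pink, red} must be used), so x_4 = black.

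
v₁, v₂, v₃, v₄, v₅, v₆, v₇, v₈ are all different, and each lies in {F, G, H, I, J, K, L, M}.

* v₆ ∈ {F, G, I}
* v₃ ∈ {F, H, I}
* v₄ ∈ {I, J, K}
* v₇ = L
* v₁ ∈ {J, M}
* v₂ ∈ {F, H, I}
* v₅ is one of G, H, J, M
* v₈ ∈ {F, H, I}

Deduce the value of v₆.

v₇ has just one choice, so v₇ = L.
The 7 still-open variables together cover exactly {F, G, H, I, J, K, M} — 7 values for 7 variables — and K appears only in v₄'s list, so v₄ = K.
The 3 variables v₂, v₃, v₈ are confined to {F, H, I}, which locks those values in; drop them from v₅, v₆.
So v₆ = G.

G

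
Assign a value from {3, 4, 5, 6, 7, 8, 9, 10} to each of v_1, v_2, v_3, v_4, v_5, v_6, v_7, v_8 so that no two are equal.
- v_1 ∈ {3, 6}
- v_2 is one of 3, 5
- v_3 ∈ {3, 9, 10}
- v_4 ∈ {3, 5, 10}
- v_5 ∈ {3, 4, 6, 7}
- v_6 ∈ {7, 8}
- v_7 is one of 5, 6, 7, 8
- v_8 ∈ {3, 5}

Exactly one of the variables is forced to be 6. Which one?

Among the 8 variables, 4 fits only v_5 (and all 8 values in {3, 4, 5, 6, 7, 8, 9, 10} must be used), so v_5 = 4.
The 7 still-open variables together cover exactly {3, 5, 6, 7, 8, 9, 10} — 7 values for 7 variables — and 9 appears only in v_3's list, so v_3 = 9.
Among the 6 still-open variables, 10 fits only v_4 (and all 6 values in {3, 5, 6, 7, 8, 10} must be used), so v_4 = 10.
The 2 variables v_2 and v_8 are confined to {3, 5}, which locks those values in; drop them from v_1, v_7.
So 6 goes to v_1.

v_1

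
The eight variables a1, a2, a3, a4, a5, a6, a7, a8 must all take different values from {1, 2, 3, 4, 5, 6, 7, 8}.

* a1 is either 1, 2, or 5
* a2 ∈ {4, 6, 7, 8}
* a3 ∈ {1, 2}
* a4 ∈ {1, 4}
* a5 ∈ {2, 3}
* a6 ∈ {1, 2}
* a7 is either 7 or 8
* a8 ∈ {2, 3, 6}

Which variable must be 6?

a8

The 8 variables draw from only 8 values {1, 2, 3, 4, 5, 6, 7, 8}, so each is used; only a1 can be 5, hence a1 = 5.
The 2 variables a3 and a6 are confined to {1, 2}, which locks those values in; drop them from a4, a5, a8.
a4's domain is down to {4}, so a4 = 4. Remove 4 from a2.
That leaves a5 = 3. Remove 3 from a8.
So 6 goes to a8.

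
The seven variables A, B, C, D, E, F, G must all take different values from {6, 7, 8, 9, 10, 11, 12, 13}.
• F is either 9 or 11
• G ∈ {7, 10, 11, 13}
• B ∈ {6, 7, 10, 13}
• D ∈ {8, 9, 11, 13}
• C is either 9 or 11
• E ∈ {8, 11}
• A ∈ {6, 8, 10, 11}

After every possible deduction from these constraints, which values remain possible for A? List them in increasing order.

C and F between them cover only {9, 11} — a naked pair. Remove those values from A, D, E, G.
E must be 8 (only option left). Strike 8 from A, D.
D's domain is down to {13}, so D = 13. Strike 13 from B, G.
No further eliminations apply; A can still be any of 6, 10.

6, 10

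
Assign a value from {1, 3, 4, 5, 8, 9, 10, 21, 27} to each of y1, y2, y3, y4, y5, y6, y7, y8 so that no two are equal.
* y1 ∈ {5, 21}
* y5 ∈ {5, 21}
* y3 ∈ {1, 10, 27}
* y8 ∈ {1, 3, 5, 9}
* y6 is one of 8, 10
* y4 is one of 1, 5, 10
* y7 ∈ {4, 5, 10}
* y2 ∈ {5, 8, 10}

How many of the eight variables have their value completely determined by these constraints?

The 2 variables y1 and y5 are confined to {5, 21}, which locks those values in; drop them from y2, y4, y7, y8.
y2 and y6 share exactly the 2 values {8, 10}; by pigeonhole those values go to them, so strike 8, 10 from y3, y4, y7.
y4's domain is down to {1}, so y4 = 1. Strike 1 from y3, y8.
That leaves y7 = 4.
y3 must be 27 (only option left).
Determined: y3=27, y4=1, y7=4. The other variables each still have more than one consistent value. That makes 3.

3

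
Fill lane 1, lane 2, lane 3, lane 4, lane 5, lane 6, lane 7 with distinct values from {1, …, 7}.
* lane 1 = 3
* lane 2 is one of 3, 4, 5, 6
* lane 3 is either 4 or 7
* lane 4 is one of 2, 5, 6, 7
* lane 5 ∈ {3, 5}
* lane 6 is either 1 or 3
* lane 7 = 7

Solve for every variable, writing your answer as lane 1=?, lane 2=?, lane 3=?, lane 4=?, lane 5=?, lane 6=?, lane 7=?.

lane 1 has just one choice, so lane 1 = 3. Eliminate 3 elsewhere: lane 2, lane 5, lane 6.
lane 5 must be 5 (only option left). Strike 5 from lane 2, lane 4.
That leaves lane 6 = 1.
That leaves lane 7 = 7. So lane 3, lane 4 can't be 7.
That leaves lane 3 = 4. Strike 4 from lane 2.
lane 2's domain is down to {6}, so lane 2 = 6. So lane 4 can't be 6.
lane 4 has just one choice, so lane 4 = 2.

lane 1=3, lane 2=6, lane 3=4, lane 4=2, lane 5=5, lane 6=1, lane 7=7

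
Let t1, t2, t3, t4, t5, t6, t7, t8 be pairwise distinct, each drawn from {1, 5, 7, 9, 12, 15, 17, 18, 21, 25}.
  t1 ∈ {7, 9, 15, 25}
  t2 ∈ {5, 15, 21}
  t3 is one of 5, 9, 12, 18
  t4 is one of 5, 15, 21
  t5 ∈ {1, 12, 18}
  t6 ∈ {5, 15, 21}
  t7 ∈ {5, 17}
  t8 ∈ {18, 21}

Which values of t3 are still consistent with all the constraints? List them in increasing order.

9, 12

t2, t4, t6 share exactly the 3 values {5, 15, 21}; by pigeonhole those values go to them, so strike 5, 15, 21 from t1, t3, t7, t8.
t7 must be 17 (only option left).
t8 has just one choice, so t8 = 18. Remove 18 from t3, t5.
No further eliminations apply; t3 can still be any of 9, 12.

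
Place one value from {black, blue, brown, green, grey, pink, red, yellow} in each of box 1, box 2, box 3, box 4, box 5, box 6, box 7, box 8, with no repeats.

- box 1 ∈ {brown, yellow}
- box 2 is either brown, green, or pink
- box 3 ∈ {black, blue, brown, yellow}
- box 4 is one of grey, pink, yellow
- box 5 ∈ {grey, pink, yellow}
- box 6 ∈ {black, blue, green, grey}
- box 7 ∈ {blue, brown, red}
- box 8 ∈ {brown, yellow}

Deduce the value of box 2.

green

The 8 variables draw from only 8 values {black, blue, brown, green, grey, pink, red, yellow}, so each is used; only box 7 can be red, hence box 7 = red.
The 2 variables box 1 and box 8 are confined to {brown, yellow}, which locks those values in; drop them from box 2, box 3, box 4, box 5.
The 2 variables box 4 and box 5 are confined to {grey, pink}, which locks those values in; drop them from box 2, box 6.
So box 2 = green.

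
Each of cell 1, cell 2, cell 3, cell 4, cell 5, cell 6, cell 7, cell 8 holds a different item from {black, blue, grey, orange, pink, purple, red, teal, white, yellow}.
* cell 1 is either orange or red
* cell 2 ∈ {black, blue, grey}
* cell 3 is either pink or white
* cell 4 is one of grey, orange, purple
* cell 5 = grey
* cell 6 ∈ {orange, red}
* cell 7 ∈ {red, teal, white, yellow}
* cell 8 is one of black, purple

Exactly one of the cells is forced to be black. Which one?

cell 5 has just one choice, so cell 5 = grey. Remove grey from cell 2, cell 4.
The 2 variables cell 1 and cell 6 are confined to {orange, red}, which locks those values in; drop them from cell 4, cell 7.
That leaves cell 4 = purple. Eliminate purple elsewhere: cell 8.
So black goes to cell 8.

cell 8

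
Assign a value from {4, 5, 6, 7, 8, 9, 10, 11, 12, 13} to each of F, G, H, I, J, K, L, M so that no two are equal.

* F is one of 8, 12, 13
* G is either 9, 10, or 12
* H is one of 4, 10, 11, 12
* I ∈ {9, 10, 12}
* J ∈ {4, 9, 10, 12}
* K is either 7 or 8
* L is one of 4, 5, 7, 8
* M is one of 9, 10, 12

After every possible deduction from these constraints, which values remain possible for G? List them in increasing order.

G, I, M between them cover only {9, 10, 12} — a naked triple. Remove those values from F, H, J.
J's domain is down to {4}, so J = 4. Remove 4 from H, L.
H's domain is down to {11}, so H = 11.
No further eliminations apply; G can still be any of 9, 10, 12.

9, 10, 12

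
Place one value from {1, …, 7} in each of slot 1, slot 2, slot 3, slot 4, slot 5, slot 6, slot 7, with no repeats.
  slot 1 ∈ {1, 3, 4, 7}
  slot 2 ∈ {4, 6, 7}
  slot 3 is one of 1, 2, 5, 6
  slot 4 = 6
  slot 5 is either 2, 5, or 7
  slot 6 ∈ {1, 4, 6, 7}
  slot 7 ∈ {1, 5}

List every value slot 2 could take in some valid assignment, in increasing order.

4, 7

slot 4's domain is down to {6}, so slot 4 = 6. So slot 2, slot 3, slot 6 can't be 6.
The 6 still-open variables together cover exactly {1, 2, 3, 4, 5, 7} — 6 values for 6 variables — and 3 appears only in slot 1's list, so slot 1 = 3.
No further eliminations apply; slot 2 can still be any of 4, 7.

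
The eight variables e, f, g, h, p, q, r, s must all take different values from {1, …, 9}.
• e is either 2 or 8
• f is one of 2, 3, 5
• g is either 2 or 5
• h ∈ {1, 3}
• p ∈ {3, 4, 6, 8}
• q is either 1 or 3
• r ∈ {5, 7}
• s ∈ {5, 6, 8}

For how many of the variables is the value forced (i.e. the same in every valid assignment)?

4

Among the 8 variables, 4 fits only p (and all 8 values in {1, 2, 3, 4, 5, 6, 7, 8} must be used), so p = 4.
The 7 still-open variables together cover exactly {1, 2, 3, 5, 6, 7, 8} — 7 values for 7 variables — and 6 appears only in s's list, so s = 6.
The 6 still-open variables draw from only 6 values {1, 2, 3, 5, 7, 8}, so each is used; only r can be 7, hence r = 7.
Among the 5 still-open variables, 8 fits only e (and all 5 values in {1, 2, 3, 5, 8} must be used), so e = 8.
The 2 variables h and q are confined to {1, 3}, which locks those values in; drop them from f.
Determined: e=8, p=4, r=7, s=6. The other variables each still have more than one consistent value. That makes 4.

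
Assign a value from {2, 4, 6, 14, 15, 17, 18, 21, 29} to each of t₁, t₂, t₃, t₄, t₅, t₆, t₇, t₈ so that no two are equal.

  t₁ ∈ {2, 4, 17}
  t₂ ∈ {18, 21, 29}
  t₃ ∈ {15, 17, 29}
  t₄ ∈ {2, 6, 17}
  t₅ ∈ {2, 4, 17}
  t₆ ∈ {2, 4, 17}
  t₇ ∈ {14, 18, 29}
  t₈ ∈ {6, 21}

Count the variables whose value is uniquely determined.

2

The 3 variables t₁, t₅, t₆ are confined to {2, 4, 17}, which locks those values in; drop them from t₃, t₄.
t₄ has just one choice, so t₄ = 6. Eliminate 6 elsewhere: t₈.
t₈'s domain is down to {21}, so t₈ = 21. Eliminate 21 elsewhere: t₂.
Determined: t₄=6, t₈=21. The other variables each still have more than one consistent value. That makes 2.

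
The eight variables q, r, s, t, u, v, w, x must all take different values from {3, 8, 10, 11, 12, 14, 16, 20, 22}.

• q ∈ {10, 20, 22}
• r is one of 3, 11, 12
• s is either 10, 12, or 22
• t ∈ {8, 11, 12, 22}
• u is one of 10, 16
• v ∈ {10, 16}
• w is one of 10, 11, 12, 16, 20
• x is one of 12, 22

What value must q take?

20

The 8 variables together cover exactly {3, 8, 10, 11, 12, 16, 20, 22} — 8 values for 8 variables — and 3 appears only in r's list, so r = 3.
The 7 still-open variables draw from only 7 values {8, 10, 11, 12, 16, 20, 22}, so each is used; only t can be 8, hence t = 8.
Among the 6 still-open variables, 11 fits only w (and all 6 values in {10, 11, 12, 16, 20, 22} must be used), so w = 11.
The 5 still-open variables together cover exactly {10, 12, 16, 20, 22} — 5 values for 5 variables — and 20 appears only in q's list, so q = 20.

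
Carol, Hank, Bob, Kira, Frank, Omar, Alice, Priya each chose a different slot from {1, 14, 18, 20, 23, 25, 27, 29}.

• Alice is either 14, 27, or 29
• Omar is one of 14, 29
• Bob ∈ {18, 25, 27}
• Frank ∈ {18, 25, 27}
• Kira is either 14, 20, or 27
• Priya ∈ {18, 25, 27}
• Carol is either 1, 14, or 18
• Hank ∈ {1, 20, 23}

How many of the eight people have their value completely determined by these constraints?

3

The 8 variables together cover exactly {1, 14, 18, 20, 23, 25, 27, 29} — 8 values for 8 variables — and 23 appears only in Hank's list, so Hank = 23.
The 7 still-open variables together cover exactly {1, 14, 18, 20, 25, 27, 29} — 7 values for 7 variables — and 1 appears only in Carol's list, so Carol = 1.
The 6 still-open variables draw from only 6 values {14, 18, 20, 25, 27, 29}, so each is used; only Kira can be 20, hence Kira = 20.
Bob, Frank, Priya share exactly the 3 values {18, 25, 27}; by pigeonhole those values go to them, so strike 18, 25, 27 from Alice.
Determined: Carol=1, Hank=23, Kira=20. The other people each still have more than one consistent value. That makes 3.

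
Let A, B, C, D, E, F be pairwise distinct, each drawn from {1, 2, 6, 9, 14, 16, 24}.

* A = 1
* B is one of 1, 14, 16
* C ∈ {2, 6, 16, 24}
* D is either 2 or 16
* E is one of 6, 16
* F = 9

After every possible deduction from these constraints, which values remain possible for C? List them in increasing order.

A's domain is down to {1}, so A = 1. Remove 1 from B.
F must be 9 (only option left).
No further eliminations apply; C can still be any of 2, 6, 16, 24.

2, 6, 16, 24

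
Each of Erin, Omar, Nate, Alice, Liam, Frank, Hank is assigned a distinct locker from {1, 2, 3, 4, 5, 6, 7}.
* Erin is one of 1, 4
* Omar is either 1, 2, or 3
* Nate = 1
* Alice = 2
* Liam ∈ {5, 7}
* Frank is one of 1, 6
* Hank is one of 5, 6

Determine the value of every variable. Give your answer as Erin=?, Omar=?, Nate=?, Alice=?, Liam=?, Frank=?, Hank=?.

Nate has just one choice, so Nate = 1. Remove 1 from Erin, Omar, Frank.
Alice has just one choice, so Alice = 2. Eliminate 2 elsewhere: Omar.
Frank's domain is down to {6}, so Frank = 6. So Hank can't be 6.
Hank has just one choice, so Hank = 5. Remove 5 from Liam.
Erin's domain is down to {4}, so Erin = 4.
That leaves Omar = 3.
That leaves Liam = 7.

Erin=4, Omar=3, Nate=1, Alice=2, Liam=7, Frank=6, Hank=5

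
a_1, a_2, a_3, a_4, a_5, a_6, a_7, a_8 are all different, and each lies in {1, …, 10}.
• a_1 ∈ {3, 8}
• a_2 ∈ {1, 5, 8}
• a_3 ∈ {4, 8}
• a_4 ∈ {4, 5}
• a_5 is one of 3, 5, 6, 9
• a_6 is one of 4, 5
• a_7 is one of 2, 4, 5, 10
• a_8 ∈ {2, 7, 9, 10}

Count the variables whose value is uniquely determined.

3

a_4 and a_6 between them cover only {4, 5} — a naked pair. Remove those values from a_2, a_3, a_5, a_7.
a_3 has just one choice, so a_3 = 8. Strike 8 from a_1, a_2.
a_1 must be 3 (only option left). Remove 3 from a_5.
a_2 has just one choice, so a_2 = 1.
Determined: a_1=3, a_2=1, a_3=8. The other variables each still have more than one consistent value. That makes 3.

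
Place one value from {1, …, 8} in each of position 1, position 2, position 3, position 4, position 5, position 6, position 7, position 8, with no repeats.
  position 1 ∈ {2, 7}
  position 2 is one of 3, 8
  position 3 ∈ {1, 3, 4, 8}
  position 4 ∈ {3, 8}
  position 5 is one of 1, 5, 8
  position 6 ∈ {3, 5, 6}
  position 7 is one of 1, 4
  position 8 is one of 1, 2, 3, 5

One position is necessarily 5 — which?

position 5

The 8 variables together cover exactly {1, 2, 3, 4, 5, 6, 7, 8} — 8 values for 8 variables — and 6 appears only in position 6's list, so position 6 = 6.
The 7 still-open variables together cover exactly {1, 2, 3, 4, 5, 7, 8} — 7 values for 7 variables — and 7 appears only in position 1's list, so position 1 = 7.
The 6 still-open variables draw from only 6 values {1, 2, 3, 4, 5, 8}, so each is used; only position 8 can be 2, hence position 8 = 2.
The 5 still-open variables draw from only 5 values {1, 3, 4, 5, 8}, so each is used; only position 5 can be 5, hence position 5 = 5.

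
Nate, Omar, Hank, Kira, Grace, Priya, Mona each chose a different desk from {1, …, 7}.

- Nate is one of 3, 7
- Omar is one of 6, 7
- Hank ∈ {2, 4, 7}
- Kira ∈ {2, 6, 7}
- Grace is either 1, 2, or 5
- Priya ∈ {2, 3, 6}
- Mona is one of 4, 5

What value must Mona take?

5

The 7 variables draw from only 7 values {1, 2, 3, 4, 5, 6, 7}, so each is used; only Grace can be 1, hence Grace = 1.
The 6 still-open variables draw from only 6 values {2, 3, 4, 5, 6, 7}, so each is used; only Mona can be 5, hence Mona = 5.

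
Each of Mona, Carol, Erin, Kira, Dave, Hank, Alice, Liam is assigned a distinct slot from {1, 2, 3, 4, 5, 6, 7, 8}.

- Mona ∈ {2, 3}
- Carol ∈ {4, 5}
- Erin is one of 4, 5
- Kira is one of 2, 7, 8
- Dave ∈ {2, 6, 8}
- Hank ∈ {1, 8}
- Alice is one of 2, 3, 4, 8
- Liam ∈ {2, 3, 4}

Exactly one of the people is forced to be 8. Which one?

The 8 variables draw from only 8 values {1, 2, 3, 4, 5, 6, 7, 8}, so each is used; only Hank can be 1, hence Hank = 1.
Among the 7 still-open variables, 6 fits only Dave (and all 7 values in {2, 3, 4, 5, 6, 7, 8} must be used), so Dave = 6.
Among the 6 still-open variables, 7 fits only Kira (and all 6 values in {2, 3, 4, 5, 7, 8} must be used), so Kira = 7.
The 5 still-open variables together cover exactly {2, 3, 4, 5, 8} — 5 values for 5 variables — and 8 appears only in Alice's list, so Alice = 8.

Alice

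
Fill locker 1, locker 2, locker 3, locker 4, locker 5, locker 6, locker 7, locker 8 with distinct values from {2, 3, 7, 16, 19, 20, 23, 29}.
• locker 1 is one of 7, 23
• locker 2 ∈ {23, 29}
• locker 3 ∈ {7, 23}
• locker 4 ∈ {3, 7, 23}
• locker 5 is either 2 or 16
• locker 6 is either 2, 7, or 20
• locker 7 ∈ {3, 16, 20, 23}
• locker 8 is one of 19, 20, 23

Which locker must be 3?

locker 4

Among the 8 variables, 19 fits only locker 8 (and all 8 values in {2, 3, 7, 16, 19, 20, 23, 29} must be used), so locker 8 = 19.
The 7 still-open variables together cover exactly {2, 3, 7, 16, 20, 23, 29} — 7 values for 7 variables — and 29 appears only in locker 2's list, so locker 2 = 29.
locker 1 and locker 3 between them cover only {7, 23} — a naked pair. Remove those values from locker 4, locker 6, locker 7.
So 3 goes to locker 4.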